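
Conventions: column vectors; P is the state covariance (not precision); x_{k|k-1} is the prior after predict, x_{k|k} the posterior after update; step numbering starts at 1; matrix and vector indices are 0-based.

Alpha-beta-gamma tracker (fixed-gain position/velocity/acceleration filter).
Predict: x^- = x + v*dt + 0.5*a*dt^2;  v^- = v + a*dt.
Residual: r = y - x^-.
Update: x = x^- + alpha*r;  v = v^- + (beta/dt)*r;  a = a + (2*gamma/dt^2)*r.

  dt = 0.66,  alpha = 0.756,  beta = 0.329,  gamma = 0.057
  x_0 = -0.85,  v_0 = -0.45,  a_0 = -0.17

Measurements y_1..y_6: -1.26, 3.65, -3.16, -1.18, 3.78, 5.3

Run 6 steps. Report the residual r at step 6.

resid = 1.4571

step 1: x_pred=-1.1840  r=-0.0760  x^+=-1.2415  v^+=-0.6001  a^+=-0.1899
step 2: x_pred=-1.6789  r=5.3289  x^+=2.3498  v^+=1.9310  a^+=1.2047
step 3: x_pred=3.8866  r=-7.0466  x^+=-1.4406  v^+=-0.7865  a^+=-0.6394
step 4: x_pred=-2.0990  r=0.9190  x^+=-1.4042  v^+=-0.7504  a^+=-0.3989
step 5: x_pred=-1.9864  r=5.7664  x^+=2.3730  v^+=1.8607  a^+=1.1102
step 6: x_pred=3.8429  r=1.4571  x^+=4.9445  v^+=3.3198  a^+=1.4915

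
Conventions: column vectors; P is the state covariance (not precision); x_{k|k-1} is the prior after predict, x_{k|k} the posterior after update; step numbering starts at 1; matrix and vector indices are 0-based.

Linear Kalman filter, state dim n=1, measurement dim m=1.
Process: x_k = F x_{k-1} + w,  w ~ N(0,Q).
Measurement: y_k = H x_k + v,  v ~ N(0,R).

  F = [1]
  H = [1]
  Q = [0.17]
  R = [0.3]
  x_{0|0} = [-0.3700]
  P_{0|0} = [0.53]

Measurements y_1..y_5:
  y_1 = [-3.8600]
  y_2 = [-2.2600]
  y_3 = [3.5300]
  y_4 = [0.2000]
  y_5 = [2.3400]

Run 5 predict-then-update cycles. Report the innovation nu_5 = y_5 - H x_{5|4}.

step 1: x^-=[-0.3700]  P^-=[0.7000]  S=[1.0000]  K=[0.7000]  nu=[-3.4900]  x^+=[-2.8130]  P^+=[0.2100]
step 2: x^-=[-2.8130]  P^-=[0.3800]  S=[0.6800]  K=[0.5588]  nu=[0.5530]  x^+=[-2.5040]  P^+=[0.1676]
step 3: x^-=[-2.5040]  P^-=[0.3376]  S=[0.6376]  K=[0.5295]  nu=[6.0340]  x^+=[0.6911]  P^+=[0.1589]
step 4: x^-=[0.6911]  P^-=[0.3289]  S=[0.6289]  K=[0.5229]  nu=[-0.4911]  x^+=[0.4343]  P^+=[0.1569]
step 5: x^-=[0.4343]  P^-=[0.3269]  S=[0.6269]  K=[0.5214]  nu=[1.9057]  x^+=[1.4280]  P^+=[0.1564]

innov = [1.9057]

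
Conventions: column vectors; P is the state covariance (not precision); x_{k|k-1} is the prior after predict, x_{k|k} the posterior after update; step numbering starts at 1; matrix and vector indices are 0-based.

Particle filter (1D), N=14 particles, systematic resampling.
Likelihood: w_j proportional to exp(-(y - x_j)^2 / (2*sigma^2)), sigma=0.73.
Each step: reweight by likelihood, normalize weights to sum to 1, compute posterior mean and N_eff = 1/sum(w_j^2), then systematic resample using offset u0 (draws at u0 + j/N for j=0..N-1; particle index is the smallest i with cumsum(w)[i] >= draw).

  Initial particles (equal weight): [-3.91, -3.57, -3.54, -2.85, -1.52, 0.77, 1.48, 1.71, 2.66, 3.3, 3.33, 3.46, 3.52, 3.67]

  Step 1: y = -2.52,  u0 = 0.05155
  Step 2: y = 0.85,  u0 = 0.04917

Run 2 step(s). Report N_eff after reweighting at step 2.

N_eff = 3.0052

step 1: w=[0.0745, 0.1623, 0.1721, 0.4123, 0.1787, 0.0000, 0.0000, 0.0000, 0.0000, 0.0000, 0.0000, 0.0000, 0.0000, 0.0000]  mean=-2.9269  Neff=3.7954  idx=[0, 1, 1, 2, 2, 2, 3, 3, 3, 3, 3, 4, 4, 4]
step 2: w=[0.0000, 0.0000, 0.0000, 0.0000, 0.0000, 0.0000, 0.0002, 0.0002, 0.0002, 0.0002, 0.0002, 0.3330, 0.3330, 0.3330]  mean=-1.5211  Neff=3.0052  idx=[11, 11, 11, 11, 12, 12, 12, 12, 12, 13, 13, 13, 13, 13]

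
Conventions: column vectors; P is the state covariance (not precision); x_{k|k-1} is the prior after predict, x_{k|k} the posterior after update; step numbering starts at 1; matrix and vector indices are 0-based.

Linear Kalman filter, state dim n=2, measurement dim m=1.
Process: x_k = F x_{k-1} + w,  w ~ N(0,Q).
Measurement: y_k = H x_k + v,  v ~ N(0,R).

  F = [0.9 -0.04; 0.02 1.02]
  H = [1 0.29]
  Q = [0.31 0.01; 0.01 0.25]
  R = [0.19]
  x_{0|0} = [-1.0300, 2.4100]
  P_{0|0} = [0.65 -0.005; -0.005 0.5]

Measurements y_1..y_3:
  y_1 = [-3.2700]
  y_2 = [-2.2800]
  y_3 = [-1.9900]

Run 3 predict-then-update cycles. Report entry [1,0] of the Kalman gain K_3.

K[1,0] = 0.1709

step 1: x^-=[-1.0234, 2.4376]  P^-=[0.8377 -0.0033; -0.0033 0.7703]  S=[1.0905]  K=[0.7672; 0.2018]  nu=[-2.9535]  x^+=[-3.2895, 1.8415]  P^+=[0.1957 -0.1721; -0.1721 0.7258]
step 2: x^-=[-3.0342, 1.8126]  P^-=[0.4821 -0.1740; -0.1740 0.9982]  S=[0.6551]  K=[0.6588; 0.1763]  nu=[0.2285]  x^+=[-2.8836, 1.8529]  P^+=[0.1977 -0.2501; -0.2501 0.9779]
step 3: x^-=[-2.6694, 1.8322]  P^-=[0.4897 -0.2557; -0.2557 1.2572]  S=[0.6371]  K=[0.6522; 0.1709]  nu=[0.1480]  x^+=[-2.5728, 1.8575]  P^+=[0.2187 -0.3267; -0.3267 1.2386]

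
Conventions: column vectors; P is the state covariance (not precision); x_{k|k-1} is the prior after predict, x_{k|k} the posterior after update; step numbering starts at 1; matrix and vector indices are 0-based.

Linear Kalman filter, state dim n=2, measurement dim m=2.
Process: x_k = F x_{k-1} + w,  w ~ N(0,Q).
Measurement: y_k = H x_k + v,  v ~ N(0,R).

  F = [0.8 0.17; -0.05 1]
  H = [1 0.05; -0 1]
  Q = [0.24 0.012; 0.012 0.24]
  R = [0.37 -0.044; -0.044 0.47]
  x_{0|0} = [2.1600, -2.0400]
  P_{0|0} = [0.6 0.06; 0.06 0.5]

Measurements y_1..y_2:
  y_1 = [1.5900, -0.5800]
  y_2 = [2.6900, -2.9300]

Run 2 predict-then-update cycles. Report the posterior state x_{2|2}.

x_post = [1.9062, -2.0150]

step 1: x^-=[1.3812, -2.1480]  P^-=[0.6548 0.1205; 0.1205 0.7355]  S=[1.0387 0.1133; 0.1133 1.2055]  K=[0.6318 0.0406; 0.0858 0.6021]  nu=[0.3162, 1.5680]  x^+=[1.6446, -1.1768]  P^+=[0.2324 -0.0087; -0.0087 0.2792]
step 2: x^-=[1.1156, -1.2591]  P^-=[0.3944 0.0433; 0.0433 0.5206]  S=[0.7701 0.0253; 0.0253 0.9906]  K=[0.5140 0.0305; 0.0728 0.5237]  nu=[1.6373, -1.6709]  x^+=[1.9062, -2.0150]  P^+=[0.1893 -0.0083; -0.0083 0.2429]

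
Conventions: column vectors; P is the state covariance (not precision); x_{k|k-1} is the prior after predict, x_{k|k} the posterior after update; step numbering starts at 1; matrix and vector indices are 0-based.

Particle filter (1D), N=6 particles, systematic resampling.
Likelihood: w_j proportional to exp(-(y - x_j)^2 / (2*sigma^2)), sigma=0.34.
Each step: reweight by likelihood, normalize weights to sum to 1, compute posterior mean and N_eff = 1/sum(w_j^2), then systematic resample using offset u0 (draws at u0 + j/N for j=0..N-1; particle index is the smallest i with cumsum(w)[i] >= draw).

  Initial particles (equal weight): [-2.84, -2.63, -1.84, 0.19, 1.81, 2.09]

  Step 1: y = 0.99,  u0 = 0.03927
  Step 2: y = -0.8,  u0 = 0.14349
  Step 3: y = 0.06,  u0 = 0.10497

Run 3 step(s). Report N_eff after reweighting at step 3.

N_eff = 6.0000

step 1: w=[0.0000, 0.0000, 0.0000, 0.5117, 0.4448, 0.0435]  mean=0.9932  Neff=2.1664  idx=[3, 3, 3, 4, 4, 4]
step 2: w=[0.3333, 0.3333, 0.3333, 0.0000, 0.0000, 0.0000]  mean=0.1900  Neff=3.0000  idx=[0, 0, 1, 1, 2, 2]
step 3: w=[0.1667, 0.1667, 0.1667, 0.1667, 0.1667, 0.1667]  mean=0.1900  Neff=6.0000  idx=[0, 1, 2, 3, 4, 5]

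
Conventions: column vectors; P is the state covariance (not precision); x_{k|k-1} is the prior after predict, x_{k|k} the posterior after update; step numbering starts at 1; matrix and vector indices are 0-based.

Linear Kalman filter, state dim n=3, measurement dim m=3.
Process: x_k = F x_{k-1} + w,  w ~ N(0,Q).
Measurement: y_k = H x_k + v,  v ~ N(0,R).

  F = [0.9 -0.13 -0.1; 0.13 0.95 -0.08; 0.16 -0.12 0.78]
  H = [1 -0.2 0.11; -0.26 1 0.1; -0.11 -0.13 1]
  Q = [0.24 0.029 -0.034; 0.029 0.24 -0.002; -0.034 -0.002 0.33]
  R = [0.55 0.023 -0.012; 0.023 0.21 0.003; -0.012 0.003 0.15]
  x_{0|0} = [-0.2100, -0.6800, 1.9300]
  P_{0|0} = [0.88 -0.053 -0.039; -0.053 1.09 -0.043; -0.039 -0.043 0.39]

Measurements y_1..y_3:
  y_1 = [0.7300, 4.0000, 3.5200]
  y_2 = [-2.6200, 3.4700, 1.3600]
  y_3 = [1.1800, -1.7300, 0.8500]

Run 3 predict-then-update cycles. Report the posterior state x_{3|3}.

step 1: x^-=[-0.2936, -0.8277, 1.5534]  P^-=[0.9934 -0.0370 0.0632; -0.0370 1.2353 -0.1753; 0.0632 -0.1753 0.6059]  S=[1.6366 -0.5259 0.0815; -0.5259 1.4995 -0.2559; 0.0815 -0.2559 0.8193]  K=[0.6236 0.0072 -0.1101; 0.0867 0.8222 -0.1568; 0.0863 0.0748 0.7735]  nu=[0.6872, 4.5960, 1.8267]  x^+=[-0.0332, 2.7245, 3.3697]  P^+=[0.3625 0.1068 0.0298; 0.1068 0.2004 0.0157; 0.0298 0.0157 0.1205]
step 2: x^-=[-0.7210, 2.3143, 2.2961]  P^-=[0.5083 0.1333 0.0172; 0.1333 0.4511 0.0042; 0.0172 0.0042 0.4159]  S=[1.0317 -0.0530 -0.0087; -0.0530 0.6303 -0.0102; -0.0087 -0.0102 0.5786]  K=[0.4701 0.0426 -0.0890; 0.0755 0.6661 -0.1066; 0.0705 0.0831 0.7171]  nu=[-1.6887, 0.7386, -0.7145]  x^+=[-1.4199, 2.7550, 1.7259]  P^+=[0.2759 0.0889 0.0230; 0.0889 0.1628 0.0160; 0.0230 0.0160 0.1116]
step 3: x^-=[-1.8086, 2.2946, 0.7884]  P^-=[0.4428 0.1133 0.0025; 0.1133 0.4113 0.0044; 0.0025 0.0044 0.4066]  S=[0.9692 -0.0502 -0.0160; -0.0502 0.5972 -0.0021; -0.0160 -0.0021 0.5705]  K=[0.4339 0.0334 -0.0945; 0.0642 0.6453 -0.1037; 0.0638 0.0823 0.7134]  nu=[3.3608, -4.5736, 0.1609]  x^+=[-0.5184, -0.4576, 0.7415]  P^+=[0.2546 0.0810 0.0193; 0.0810 0.1562 0.0148; 0.0193 0.0148 0.1105]

x_post = [-0.5184, -0.4576, 0.7415]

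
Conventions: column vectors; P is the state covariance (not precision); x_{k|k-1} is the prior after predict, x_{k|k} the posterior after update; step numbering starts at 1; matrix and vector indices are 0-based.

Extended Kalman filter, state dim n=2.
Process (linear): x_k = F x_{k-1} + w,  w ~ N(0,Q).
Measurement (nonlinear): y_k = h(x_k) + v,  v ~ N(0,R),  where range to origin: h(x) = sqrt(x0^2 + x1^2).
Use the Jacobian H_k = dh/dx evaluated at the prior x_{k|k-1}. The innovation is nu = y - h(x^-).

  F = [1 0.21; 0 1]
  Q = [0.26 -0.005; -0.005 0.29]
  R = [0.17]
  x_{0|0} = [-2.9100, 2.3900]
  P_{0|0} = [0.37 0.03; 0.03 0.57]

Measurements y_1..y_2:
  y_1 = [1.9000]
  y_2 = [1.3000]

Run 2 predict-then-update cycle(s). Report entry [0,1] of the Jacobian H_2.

H_jac[0,1] = 0.7159

step 1: x^-=[-2.4081, 2.3900]  P^-=[0.6677 0.1447; 0.1447 0.8600]  H_jac=[-0.7098 0.7044]  S=[0.7884]  K=[-0.4718; 0.6381]  nu=[-1.4928]  x^+=[-1.7038, 1.4374]  P^+=[0.4922 0.3821; 0.3821 0.5390]
step 2: x^-=[-1.4019, 1.4374]  P^-=[0.9365 0.4903; 0.4903 0.8290]  H_jac=[-0.6982 0.7159]  S=[0.5613]  K=[-0.5396; 0.4475]  nu=[-0.7079]  x^+=[-1.0199, 1.1207]  P^+=[0.7730 0.6258; 0.6258 0.7166]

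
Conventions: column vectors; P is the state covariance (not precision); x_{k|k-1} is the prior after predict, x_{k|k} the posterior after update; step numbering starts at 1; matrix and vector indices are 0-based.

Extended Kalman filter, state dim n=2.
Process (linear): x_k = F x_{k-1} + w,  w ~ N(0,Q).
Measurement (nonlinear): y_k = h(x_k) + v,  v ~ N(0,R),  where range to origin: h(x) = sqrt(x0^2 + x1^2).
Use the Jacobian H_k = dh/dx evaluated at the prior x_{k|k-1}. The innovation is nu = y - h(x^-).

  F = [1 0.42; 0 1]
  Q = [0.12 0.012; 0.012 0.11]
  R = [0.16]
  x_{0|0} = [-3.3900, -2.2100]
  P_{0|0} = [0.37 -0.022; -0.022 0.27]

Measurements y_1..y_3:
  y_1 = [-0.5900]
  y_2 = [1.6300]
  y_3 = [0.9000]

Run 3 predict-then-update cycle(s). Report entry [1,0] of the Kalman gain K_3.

step 1: x^-=[-4.3182, -2.2100]  P^-=[0.5191 0.1034; 0.1034 0.3800]  H_jac=[-0.8902 -0.4556]  S=[0.7341]  K=[-0.6937; -0.3612]  nu=[-5.4409]  x^+=[-0.5440, -0.2448]  P^+=[0.1659 -0.0805; -0.0805 0.2842]
step 2: x^-=[-0.6468, -0.2448]  P^-=[0.2684 0.0508; 0.0508 0.3942]  H_jac=[-0.9353 -0.3539]  S=[0.4778]  K=[-0.5630; -0.3915]  nu=[0.9384]  x^+=[-1.1752, -0.6122]  P^+=[0.1169 -0.0545; -0.0545 0.3210]
step 3: x^-=[-1.4323, -0.6122]  P^-=[0.2478 0.0923; 0.0923 0.4310]  H_jac=[-0.9195 -0.3930]  S=[0.5028]  K=[-0.5253; -0.5057]  nu=[-0.6576]  x^+=[-1.0868, -0.2796]  P^+=[0.1090 -0.0412; -0.0412 0.3024]

K[1,0] = -0.5057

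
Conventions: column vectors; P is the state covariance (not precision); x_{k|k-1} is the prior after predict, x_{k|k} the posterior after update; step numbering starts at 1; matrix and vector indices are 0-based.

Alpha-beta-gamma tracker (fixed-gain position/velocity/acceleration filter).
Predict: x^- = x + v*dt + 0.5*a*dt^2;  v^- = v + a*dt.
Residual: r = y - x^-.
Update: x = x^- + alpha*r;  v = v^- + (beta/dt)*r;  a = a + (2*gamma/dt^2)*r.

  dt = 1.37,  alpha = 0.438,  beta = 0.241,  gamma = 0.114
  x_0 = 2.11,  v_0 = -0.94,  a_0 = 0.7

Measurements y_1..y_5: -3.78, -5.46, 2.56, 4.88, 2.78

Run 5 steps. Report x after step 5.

x_post = 3.8423

step 1: x_pred=1.4791  r=-5.2591  x^+=-0.8244  v^+=-0.9061  a^+=0.0611
step 2: x_pred=-2.0084  r=-3.4516  x^+=-3.5202  v^+=-1.4296  a^+=-0.3581
step 3: x_pred=-5.8148  r=8.3748  x^+=-2.1466  v^+=-0.4470  a^+=0.6592
step 4: x_pred=-2.1404  r=7.0204  x^+=0.9345  v^+=1.6911  a^+=1.5120
step 5: x_pred=4.6703  r=-1.8903  x^+=3.8423  v^+=3.4300  a^+=1.2824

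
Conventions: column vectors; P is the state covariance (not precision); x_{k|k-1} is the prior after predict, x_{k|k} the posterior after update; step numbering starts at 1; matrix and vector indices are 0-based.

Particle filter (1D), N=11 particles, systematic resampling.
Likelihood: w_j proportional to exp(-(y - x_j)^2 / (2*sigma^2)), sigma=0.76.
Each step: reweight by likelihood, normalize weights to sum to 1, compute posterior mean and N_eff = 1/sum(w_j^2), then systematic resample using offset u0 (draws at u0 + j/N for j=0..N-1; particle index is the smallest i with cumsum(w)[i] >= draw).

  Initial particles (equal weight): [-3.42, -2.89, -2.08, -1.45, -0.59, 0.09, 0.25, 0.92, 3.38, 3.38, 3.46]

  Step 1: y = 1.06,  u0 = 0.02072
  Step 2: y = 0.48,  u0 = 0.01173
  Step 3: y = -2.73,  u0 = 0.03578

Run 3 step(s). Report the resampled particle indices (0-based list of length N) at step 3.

step 1: w=[0.0000, 0.0000, 0.0001, 0.0020, 0.0447, 0.2091, 0.2676, 0.4643, 0.0045, 0.0045, 0.0032]  mean=0.5247  Neff=3.0036  idx=[4, 5, 5, 6, 6, 6, 7, 7, 7, 7, 7]
step 2: w=[0.0403, 0.0951, 0.0951, 0.1036, 0.1036, 0.1036, 0.0917, 0.0917, 0.0917, 0.0917, 0.0917]  mean=0.4931  Neff=10.6386  idx=[0, 1, 2, 3, 4, 5, 6, 7, 8, 9, 10]
step 3: w=[0.8453, 0.0456, 0.0456, 0.0204, 0.0204, 0.0204, 0.0004, 0.0004, 0.0004, 0.0004, 0.0004]  mean=-0.4732  Neff=1.3889  idx=[0, 0, 0, 0, 0, 0, 0, 0, 0, 1, 3]

resampled_idx = [0, 0, 0, 0, 0, 0, 0, 0, 0, 1, 3]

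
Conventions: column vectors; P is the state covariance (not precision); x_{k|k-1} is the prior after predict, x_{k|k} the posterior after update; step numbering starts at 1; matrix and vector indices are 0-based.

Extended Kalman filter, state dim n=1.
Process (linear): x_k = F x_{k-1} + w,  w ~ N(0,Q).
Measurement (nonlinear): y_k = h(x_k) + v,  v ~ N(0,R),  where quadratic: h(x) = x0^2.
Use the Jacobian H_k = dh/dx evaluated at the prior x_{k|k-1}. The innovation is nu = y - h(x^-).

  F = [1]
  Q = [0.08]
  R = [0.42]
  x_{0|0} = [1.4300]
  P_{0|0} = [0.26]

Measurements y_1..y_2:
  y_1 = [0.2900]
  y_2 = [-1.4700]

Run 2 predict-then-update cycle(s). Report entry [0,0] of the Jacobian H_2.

step 1: x^-=[1.4300]  P^-=[0.3400]  H_jac=[2.8600]  S=[3.2011]  K=[0.3038]  nu=[-1.7549]  x^+=[0.8969]  P^+=[0.0446]
step 2: x^-=[0.8969]  P^-=[0.1246]  H_jac=[1.7938]  S=[0.8210]  K=[0.2723]  nu=[-2.2744]  x^+=[0.2776]  P^+=[0.0637]

H_jac[0,0] = 1.7938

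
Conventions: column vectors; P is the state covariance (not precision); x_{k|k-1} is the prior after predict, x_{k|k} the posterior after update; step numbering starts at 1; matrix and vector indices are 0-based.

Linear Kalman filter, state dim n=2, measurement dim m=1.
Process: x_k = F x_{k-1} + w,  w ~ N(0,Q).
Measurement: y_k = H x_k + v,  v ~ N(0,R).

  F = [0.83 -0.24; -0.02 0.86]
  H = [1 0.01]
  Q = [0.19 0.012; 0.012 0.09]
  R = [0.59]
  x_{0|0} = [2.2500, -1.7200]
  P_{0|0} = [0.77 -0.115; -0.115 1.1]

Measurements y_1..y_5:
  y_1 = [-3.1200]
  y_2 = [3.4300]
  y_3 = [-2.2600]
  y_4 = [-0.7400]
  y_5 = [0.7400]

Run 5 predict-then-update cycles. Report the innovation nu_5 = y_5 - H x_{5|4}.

step 1: x^-=[2.2803, -1.5242]  P^-=[0.8296 -0.3105; -0.3105 0.9078]  S=[1.4135]  K=[0.5847; -0.2132]  nu=[-5.3851]  x^+=[-0.8685, -0.3760]  P^+=[0.3463 -0.1342; -0.1342 0.8436]
step 2: x^-=[-0.6306, -0.3060]  P^-=[0.5307 -0.2643; -0.2643 0.7187]  S=[1.1154]  K=[0.4734; -0.2305]  nu=[4.0637]  x^+=[1.2930, -1.2428]  P^+=[0.2807 -0.1426; -0.1426 0.6594]
step 3: x^-=[1.3714, -1.0946]  P^-=[0.4782 -0.2312; -0.2312 0.5827]  S=[1.0636]  K=[0.4474; -0.2119]  nu=[-3.6205]  x^+=[-0.2484, -0.3274]  P^+=[0.2653 -0.1304; -0.1304 0.5349]
step 4: x^-=[-0.1276, -0.2766]  P^-=[0.4555 -0.1965; -0.1965 0.4902]  S=[1.0416]  K=[0.4354; -0.1839]  nu=[-0.6097]  x^+=[-0.3930, -0.1644]  P^+=[0.2580 -0.1131; -0.1131 0.4550]
step 5: x^-=[-0.2868, -0.1336]  P^-=[0.4390 -0.1674; -0.1674 0.4305]  S=[1.0257]  K=[0.4264; -0.1591]  nu=[1.0281]  x^+=[0.1516, -0.2971]  P^+=[0.2525 -0.0979; -0.0979 0.4045]

innov = [1.0281]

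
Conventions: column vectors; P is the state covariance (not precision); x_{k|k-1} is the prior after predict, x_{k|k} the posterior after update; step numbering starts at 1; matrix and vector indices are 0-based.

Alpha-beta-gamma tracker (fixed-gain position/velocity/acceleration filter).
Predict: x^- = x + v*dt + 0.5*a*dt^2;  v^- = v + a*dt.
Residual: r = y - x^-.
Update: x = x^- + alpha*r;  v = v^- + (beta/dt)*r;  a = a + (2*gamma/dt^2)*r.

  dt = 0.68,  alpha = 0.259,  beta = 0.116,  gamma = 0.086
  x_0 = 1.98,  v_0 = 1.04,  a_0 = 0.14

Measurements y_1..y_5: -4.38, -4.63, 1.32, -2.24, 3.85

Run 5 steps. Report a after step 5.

a_post = 3.9206

step 1: x_pred=2.7196  r=-7.0996  x^+=0.8808  v^+=-0.0759  a^+=-2.5008
step 2: x_pred=0.2510  r=-4.8810  x^+=-1.0132  v^+=-2.6091  a^+=-4.3164
step 3: x_pred=-3.7854  r=5.1054  x^+=-2.4631  v^+=-4.6734  a^+=-2.4174
step 4: x_pred=-6.1999  r=3.9599  x^+=-5.1743  v^+=-5.6417  a^+=-0.9444
step 5: x_pred=-9.2289  r=13.0789  x^+=-5.8415  v^+=-4.0528  a^+=3.9206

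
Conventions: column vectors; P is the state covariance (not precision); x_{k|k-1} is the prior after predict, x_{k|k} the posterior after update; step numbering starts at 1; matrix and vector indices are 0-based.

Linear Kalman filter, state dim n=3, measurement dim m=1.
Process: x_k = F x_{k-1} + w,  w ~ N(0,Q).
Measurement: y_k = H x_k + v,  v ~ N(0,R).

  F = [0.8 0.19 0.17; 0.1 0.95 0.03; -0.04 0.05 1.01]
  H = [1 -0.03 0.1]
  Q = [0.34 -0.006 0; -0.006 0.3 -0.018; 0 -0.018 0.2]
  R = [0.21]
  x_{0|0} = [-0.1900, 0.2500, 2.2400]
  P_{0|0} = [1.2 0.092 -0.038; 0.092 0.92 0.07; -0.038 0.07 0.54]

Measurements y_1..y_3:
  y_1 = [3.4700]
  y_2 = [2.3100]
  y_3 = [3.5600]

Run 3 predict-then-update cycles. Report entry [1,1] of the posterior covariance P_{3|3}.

P_post[1,1] = 1.3228

step 1: x^-=[0.2763, 0.2857, 2.2825]  P^-=[1.1790 0.3406 0.0496; 0.3406 1.1640 0.0977; 0.0496 0.0977 0.7648]  S=[1.3866]  K=[0.8465; 0.2275; 0.0888]  nu=[2.9740]  x^+=[2.7938, 0.9624, 2.5467]  P^+=[0.1854 0.0736 -0.0546; 0.0736 1.0922 0.0697; -0.0546 0.0697 0.7539]
step 2: x^-=[2.8508, 1.2700, 2.5085]  P^-=[0.5319 0.2766 0.1065; 0.2766 1.3059 0.1151; 0.1065 0.1151 0.9832]  S=[0.7569]  K=[0.7058; 0.3288; 0.2660]  nu=[-0.7536]  x^+=[2.3189, 1.0222, 2.3081]  P^+=[0.1548 0.1009 -0.0356; 0.1009 1.2241 0.0489; -0.0356 0.0489 0.9297]
step 3: x^-=[2.4417, 1.2723, 2.2895]  P^-=[0.5343 0.3174 0.1508; 0.3174 1.4289 0.1078; 0.1508 0.1078 1.1591]  S=[0.7676]  K=[0.7033; 0.3716; 0.3432]  nu=[0.9275]  x^+=[3.0940, 1.6170, 2.6079]  P^+=[0.1546 0.1167 -0.0345; 0.1167 1.3228 0.0098; -0.0345 0.0098 1.0687]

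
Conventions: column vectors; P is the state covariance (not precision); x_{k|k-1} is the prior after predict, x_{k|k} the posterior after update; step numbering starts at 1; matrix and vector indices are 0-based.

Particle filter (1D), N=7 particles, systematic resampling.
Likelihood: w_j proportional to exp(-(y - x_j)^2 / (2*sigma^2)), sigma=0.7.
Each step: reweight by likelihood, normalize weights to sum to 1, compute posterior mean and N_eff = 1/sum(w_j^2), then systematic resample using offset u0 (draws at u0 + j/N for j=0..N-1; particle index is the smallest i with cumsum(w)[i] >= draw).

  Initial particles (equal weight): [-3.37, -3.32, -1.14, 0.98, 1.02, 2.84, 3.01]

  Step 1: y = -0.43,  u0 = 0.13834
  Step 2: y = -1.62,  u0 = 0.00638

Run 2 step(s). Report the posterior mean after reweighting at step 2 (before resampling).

step 1: w=[0.0002, 0.0002, 0.7061, 0.1553, 0.1382, 0.0000, 0.0000]  mean=-0.5130  Neff=1.8459  idx=[2, 2, 2, 2, 3, 3, 4]
step 2: w=[0.2498, 0.2498, 0.2498, 0.2498, 0.0003, 0.0003, 0.0003]  mean=-1.1381  Neff=4.0072  idx=[0, 0, 1, 1, 2, 2, 3]

post_mean = -1.1381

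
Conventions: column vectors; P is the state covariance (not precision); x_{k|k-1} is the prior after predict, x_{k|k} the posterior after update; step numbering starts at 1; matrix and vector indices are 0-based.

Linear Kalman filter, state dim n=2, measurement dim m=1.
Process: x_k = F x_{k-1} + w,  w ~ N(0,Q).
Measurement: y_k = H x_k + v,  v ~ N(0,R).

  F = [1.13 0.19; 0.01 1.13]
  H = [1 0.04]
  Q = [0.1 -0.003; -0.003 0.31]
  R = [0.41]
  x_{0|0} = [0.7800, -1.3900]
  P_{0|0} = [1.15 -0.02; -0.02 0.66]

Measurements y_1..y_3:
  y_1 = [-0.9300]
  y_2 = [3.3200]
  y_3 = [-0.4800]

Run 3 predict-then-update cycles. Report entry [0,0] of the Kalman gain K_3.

step 1: x^-=[0.6173, -1.5629]  P^-=[1.5837 0.1261; 0.1261 1.1524]  S=[2.0056]  K=[0.7921; 0.0859]  nu=[-1.4848]  x^+=[-0.5589, -1.6904]  P^+=[0.3252 -0.0103; -0.0103 1.1376]
step 2: x^-=[-0.9527, -1.9157]  P^-=[0.5519 0.2318; 0.2318 1.7624]  S=[0.9832]  K=[0.5707; 0.3074]  nu=[4.3493]  x^+=[1.5295, -0.5787]  P^+=[0.2316 0.0593; 0.0593 1.6695]
step 3: x^-=[1.6184, -0.6387]  P^-=[0.4815 0.4338; 0.4338 2.4432]  S=[0.9301]  K=[0.5363; 0.5715]  nu=[-2.0729]  x^+=[0.5067, -1.8234]  P^+=[0.2139 0.1487; 0.1487 2.1394]

K[0,0] = 0.5363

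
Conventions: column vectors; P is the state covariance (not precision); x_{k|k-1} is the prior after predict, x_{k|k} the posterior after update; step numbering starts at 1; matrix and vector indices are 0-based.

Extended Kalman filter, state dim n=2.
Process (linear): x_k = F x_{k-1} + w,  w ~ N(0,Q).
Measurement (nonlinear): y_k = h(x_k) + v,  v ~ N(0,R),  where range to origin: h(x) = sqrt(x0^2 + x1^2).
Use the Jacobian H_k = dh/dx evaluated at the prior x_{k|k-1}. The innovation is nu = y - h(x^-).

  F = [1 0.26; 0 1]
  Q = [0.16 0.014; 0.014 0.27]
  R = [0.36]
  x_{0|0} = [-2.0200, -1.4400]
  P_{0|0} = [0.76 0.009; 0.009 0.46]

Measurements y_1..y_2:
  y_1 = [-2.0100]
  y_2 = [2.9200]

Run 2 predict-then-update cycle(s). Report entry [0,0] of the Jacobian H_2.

H_jac[0,0] = 0.9369

step 1: x^-=[-2.3944, -1.4400]  P^-=[0.9558 0.1426; 0.1426 0.7300]  H_jac=[-0.8570 -0.5154]  S=[1.3818]  K=[-0.6460; -0.3607]  nu=[-4.8041]  x^+=[0.7088, 0.2929]  P^+=[0.3792 -0.1794; -0.1794 0.5502]
step 2: x^-=[0.7850, 0.2929]  P^-=[0.4832 -0.0223; -0.0223 0.8202]  H_jac=[0.9369 0.3496]  S=[0.8697]  K=[0.5115; 0.3057]  nu=[2.0822]  x^+=[1.8500, 0.9294]  P^+=[0.2556 -0.1583; -0.1583 0.7389]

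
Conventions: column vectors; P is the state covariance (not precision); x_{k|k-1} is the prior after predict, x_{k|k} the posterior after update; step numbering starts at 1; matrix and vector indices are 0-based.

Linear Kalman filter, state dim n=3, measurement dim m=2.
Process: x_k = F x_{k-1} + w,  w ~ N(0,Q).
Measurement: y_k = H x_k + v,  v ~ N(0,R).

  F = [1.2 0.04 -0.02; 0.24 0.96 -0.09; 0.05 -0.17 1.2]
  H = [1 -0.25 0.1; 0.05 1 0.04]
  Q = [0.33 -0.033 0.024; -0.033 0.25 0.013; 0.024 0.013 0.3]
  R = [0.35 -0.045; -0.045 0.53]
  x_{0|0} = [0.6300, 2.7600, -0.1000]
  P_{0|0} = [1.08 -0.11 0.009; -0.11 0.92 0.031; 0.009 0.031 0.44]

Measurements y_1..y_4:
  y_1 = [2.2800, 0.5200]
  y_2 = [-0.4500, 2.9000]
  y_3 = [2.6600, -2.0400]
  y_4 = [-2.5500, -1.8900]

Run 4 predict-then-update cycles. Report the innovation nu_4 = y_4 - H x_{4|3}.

innov = [-4.7027, -2.5196]

step 1: x^-=[0.8684, 2.8098, -0.5577]  P^-=[1.8758 0.1847 0.1087; 0.1847 1.1072 -0.1338; 0.1087 -0.1338 0.9532]  S=[2.2406 -0.0490; -0.0490 1.6516]  K=[0.8257 0.1957; -0.0324 0.6718; 0.1049 -0.0515]  nu=[2.1698, -2.3109]  x^+=[2.2077, 1.1871, -0.2111]  P^+=[0.3007 0.0543 -0.0697; 0.0543 0.3574 -0.0655; -0.0697 -0.0655 0.9236]
step 2: x^-=[2.7010, 1.6885, -0.3448]  P^-=[0.7727 0.1415 -0.0972; 0.1415 0.6435 -0.2373; -0.0972 -0.2373 1.6585]  S=[1.1012 -0.0467; -0.0467 1.1729]  K=[0.6682 0.1768; -0.0161 0.5460; 0.1100 -0.1455]  nu=[-2.6944, 1.0903]  x^+=[1.0933, 2.3270, -0.7999]  P^+=[0.2553 0.0569 -0.1516; 0.0569 0.2928 -0.1392; -0.1516 -0.1392 1.6189]
step 3: x^-=[1.4210, 2.5683, -1.3008]  P^-=[0.7117 0.1411 -0.2384; 0.1411 0.6045 -0.4117; -0.2384 -0.4117 2.6779]  S=[1.0287 -0.0583; -0.0583 1.1208]  K=[0.6448 0.1827; -0.0197 0.5299; 0.1130 -0.2765]  nu=[2.0111, -4.6273]  x^+=[1.8726, 0.0764, 0.2058]  P^+=[0.2604 0.0654 -0.2659; 0.0654 0.2881 -0.2413; -0.2659 -0.2413 2.5755]
step 4: x^-=[2.2460, 0.5042, 0.3276]  P^-=[0.7259 0.1692 -0.4324; 0.1692 0.6347 -0.6657; -0.4324 -0.6657 4.0831]  S=[1.0186 -0.0634; -0.0634 1.1350]  K=[0.6412 0.2016; -0.0213 0.5420; 0.1114 -0.4554]  nu=[-4.7027, -2.5196]  x^+=[-1.2773, -0.7612, 0.9512]  P^+=[0.2774 0.0808 -0.4180; 0.0808 0.2993 -0.3786; -0.4180 -0.3786 3.8286]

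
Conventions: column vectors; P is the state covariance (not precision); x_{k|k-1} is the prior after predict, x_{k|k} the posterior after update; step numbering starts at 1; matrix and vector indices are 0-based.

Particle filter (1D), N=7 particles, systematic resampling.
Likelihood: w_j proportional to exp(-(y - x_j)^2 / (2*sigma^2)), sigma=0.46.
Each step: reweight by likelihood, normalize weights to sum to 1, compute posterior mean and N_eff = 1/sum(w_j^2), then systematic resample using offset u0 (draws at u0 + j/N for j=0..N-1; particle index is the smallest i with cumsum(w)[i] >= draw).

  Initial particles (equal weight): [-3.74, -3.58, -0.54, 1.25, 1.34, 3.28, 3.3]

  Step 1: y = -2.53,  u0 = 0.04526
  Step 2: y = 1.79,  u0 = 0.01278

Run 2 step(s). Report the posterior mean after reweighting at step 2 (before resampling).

post_mean = -3.5810

step 1: w=[0.2983, 0.7009, 0.0008, 0.0000, 0.0000, 0.0000, 0.0000]  mean=-3.6252  Neff=1.7234  idx=[0, 0, 1, 1, 1, 1, 1]
step 2: w=[0.0032, 0.0032, 0.1987, 0.1987, 0.1987, 0.1987, 0.1987]  mean=-3.5810  Neff=5.0646  idx=[2, 2, 3, 4, 4, 5, 6]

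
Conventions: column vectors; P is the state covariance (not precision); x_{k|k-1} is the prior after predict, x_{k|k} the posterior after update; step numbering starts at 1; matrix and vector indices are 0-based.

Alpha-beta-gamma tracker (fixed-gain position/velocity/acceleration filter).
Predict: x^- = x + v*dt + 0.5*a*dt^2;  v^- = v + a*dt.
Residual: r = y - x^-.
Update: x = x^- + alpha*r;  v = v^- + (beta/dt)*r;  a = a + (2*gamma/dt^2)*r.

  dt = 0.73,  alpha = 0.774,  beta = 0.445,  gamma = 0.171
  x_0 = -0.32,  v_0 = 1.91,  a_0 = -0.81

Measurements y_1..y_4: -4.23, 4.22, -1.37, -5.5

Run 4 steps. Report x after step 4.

step 1: x_pred=0.8585  r=-5.0885  x^+=-3.0800  v^+=-1.7832  a^+=-4.0756
step 2: x_pred=-5.4677  r=9.6877  x^+=2.0306  v^+=1.1471  a^+=2.1416
step 3: x_pred=3.4386  r=-4.8086  x^+=-0.2833  v^+=-0.2208  a^+=-0.9444
step 4: x_pred=-0.6961  r=-4.8039  x^+=-4.4143  v^+=-3.8386  a^+=-4.0274

x_post = -4.4143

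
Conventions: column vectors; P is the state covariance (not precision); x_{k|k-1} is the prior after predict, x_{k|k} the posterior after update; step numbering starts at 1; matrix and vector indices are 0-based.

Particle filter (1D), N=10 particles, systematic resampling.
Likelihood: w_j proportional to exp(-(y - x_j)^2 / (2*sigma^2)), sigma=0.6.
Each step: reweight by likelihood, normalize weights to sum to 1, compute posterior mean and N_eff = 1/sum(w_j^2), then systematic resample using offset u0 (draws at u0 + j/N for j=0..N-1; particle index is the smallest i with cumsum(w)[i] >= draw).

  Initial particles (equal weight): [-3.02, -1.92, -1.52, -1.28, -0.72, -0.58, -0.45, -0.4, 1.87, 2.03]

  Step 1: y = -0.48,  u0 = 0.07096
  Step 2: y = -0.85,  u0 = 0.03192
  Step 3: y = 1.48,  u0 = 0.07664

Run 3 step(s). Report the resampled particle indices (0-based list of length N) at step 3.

step 1: w=[0.0000, 0.0122, 0.0485, 0.0896, 0.2011, 0.2149, 0.2176, 0.2159, 0.0001, 0.0000]  mean=-0.6654  Neff=5.2322  idx=[3, 4, 4, 5, 5, 6, 6, 6, 7, 7]
step 2: w=[0.0916, 0.1156, 0.1156, 0.1070, 0.1070, 0.0948, 0.0948, 0.0948, 0.0894, 0.0894]  mean=-0.6073  Neff=9.9044  idx=[0, 1, 2, 3, 4, 4, 6, 7, 8, 9]
step 3: w=[0.0007, 0.0327, 0.0327, 0.0749, 0.0749, 0.0749, 0.1540, 0.1540, 0.2006, 0.2006]  mean=-0.4774  Neff=6.8088  idx=[3, 4, 5, 6, 7, 7, 8, 8, 9, 9]

resampled_idx = [3, 4, 5, 6, 7, 7, 8, 8, 9, 9]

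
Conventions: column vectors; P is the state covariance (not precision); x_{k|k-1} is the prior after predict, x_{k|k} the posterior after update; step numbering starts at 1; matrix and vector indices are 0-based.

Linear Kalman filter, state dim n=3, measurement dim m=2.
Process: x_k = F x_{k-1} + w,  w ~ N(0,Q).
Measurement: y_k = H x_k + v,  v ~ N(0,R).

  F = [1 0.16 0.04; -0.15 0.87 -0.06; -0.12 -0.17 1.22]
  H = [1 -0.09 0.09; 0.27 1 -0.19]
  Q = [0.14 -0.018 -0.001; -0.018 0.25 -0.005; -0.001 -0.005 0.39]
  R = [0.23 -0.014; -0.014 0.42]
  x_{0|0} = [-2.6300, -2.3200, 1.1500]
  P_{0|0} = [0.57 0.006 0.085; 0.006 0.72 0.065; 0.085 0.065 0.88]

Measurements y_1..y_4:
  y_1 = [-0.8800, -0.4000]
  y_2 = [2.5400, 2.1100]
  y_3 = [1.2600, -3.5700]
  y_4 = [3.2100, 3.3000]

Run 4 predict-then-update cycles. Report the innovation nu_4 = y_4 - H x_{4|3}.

innov = [1.7192, 5.6280]

step 1: x^-=[-2.9552, -1.6929, 2.1130]  P^-=[0.7394 -0.0043 0.0684; -0.0043 0.8041 -0.1114; 0.0684 -0.1114 1.6772]  S=[1.0044 0.0571; 0.0571 1.3716]  K=[0.7369 0.1023; -0.1208 0.6059; 0.2460 -0.3103]  nu=[1.7327, 2.4923]  x^+=[-1.4236, -0.3921, 1.7658]  P^+=[0.1711 -0.0247 -0.0585; -0.0247 0.2943 0.1657; -0.0585 0.1657 1.4930]
step 2: x^-=[-1.4157, -0.2335, 2.3917]  P^-=[0.3106 -0.0191 0.0081; -0.0191 0.4701 0.0351; 0.0081 0.0351 2.5706]  S=[0.5695 -0.0327; -0.0327 0.9810]  K=[0.5544 0.0829; -0.0757 0.4646; 0.3892 -0.4469]  nu=[3.7194, 3.1802]  x^+=[0.9097, 0.9625, 2.4181]  P^+=[0.1318 -0.0248 -0.0855; -0.0248 0.2528 0.2626; -0.0855 0.2626 2.2770]
step 3: x^-=[1.1604, 0.5558, 2.6773]  P^-=[0.2705 -0.0168 0.0377; -0.0168 0.4300 0.0917; 0.0377 0.0917 3.7034]  S=[0.5423 -0.0558; -0.0558 0.9557]  K=[0.5162 0.0815; -0.0434 0.4245; 0.6077 -0.5943]  nu=[-0.0914, -3.9304]  x^+=[0.7928, -1.1085, 4.9575]  P^+=[0.1243 -0.0257 -0.1005; -0.0257 0.2547 0.3628; -0.1005 0.3628 3.1253]
step 4: x^-=[0.8138, -1.3808, 6.1415]  P^-=[0.2642 -0.0146 0.0807; -0.0146 0.4239 0.1393; 0.0807 0.1393 4.9288]  S=[0.5525 -0.0778; -0.0778 0.9720]  K=[0.5055 0.0830; -0.0160 0.4035; 0.8232 -0.7318]  nu=[1.7192, 5.6280]  x^+=[2.1502, 0.8628, 3.4381]  P^+=[0.1229 -0.0270 -0.1136; -0.0270 0.2645 0.4604; -0.1136 0.4604 3.9400]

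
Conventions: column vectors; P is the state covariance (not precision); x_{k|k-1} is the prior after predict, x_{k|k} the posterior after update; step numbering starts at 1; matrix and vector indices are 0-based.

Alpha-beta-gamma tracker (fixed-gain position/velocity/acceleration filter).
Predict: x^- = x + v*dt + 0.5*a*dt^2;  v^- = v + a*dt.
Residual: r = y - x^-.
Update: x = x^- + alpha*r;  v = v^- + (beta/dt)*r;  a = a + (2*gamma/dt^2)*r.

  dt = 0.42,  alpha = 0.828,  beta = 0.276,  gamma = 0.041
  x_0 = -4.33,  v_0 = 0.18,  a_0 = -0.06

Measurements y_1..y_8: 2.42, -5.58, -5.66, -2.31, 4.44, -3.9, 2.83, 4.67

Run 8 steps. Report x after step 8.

x_post = 4.4497

step 1: x_pred=-4.2597  r=6.6797  x^+=1.2711  v^+=4.5443  a^+=3.0451
step 2: x_pred=3.4483  r=-9.0283  x^+=-4.0271  v^+=-0.1096  a^+=-1.1517
step 3: x_pred=-4.1748  r=-1.4852  x^+=-5.4045  v^+=-1.5694  a^+=-1.8422
step 4: x_pred=-6.2262  r=3.9162  x^+=-2.9836  v^+=0.2304  a^+=-0.0217
step 5: x_pred=-2.8887  r=7.3287  x^+=3.1795  v^+=5.0373  a^+=3.3851
step 6: x_pred=5.5937  r=-9.4937  x^+=-2.2671  v^+=0.2203  a^+=-1.0281
step 7: x_pred=-2.2652  r=5.0952  x^+=1.9536  v^+=3.1368  a^+=1.3404
step 8: x_pred=3.3893  r=1.2807  x^+=4.4497  v^+=4.5414  a^+=1.9358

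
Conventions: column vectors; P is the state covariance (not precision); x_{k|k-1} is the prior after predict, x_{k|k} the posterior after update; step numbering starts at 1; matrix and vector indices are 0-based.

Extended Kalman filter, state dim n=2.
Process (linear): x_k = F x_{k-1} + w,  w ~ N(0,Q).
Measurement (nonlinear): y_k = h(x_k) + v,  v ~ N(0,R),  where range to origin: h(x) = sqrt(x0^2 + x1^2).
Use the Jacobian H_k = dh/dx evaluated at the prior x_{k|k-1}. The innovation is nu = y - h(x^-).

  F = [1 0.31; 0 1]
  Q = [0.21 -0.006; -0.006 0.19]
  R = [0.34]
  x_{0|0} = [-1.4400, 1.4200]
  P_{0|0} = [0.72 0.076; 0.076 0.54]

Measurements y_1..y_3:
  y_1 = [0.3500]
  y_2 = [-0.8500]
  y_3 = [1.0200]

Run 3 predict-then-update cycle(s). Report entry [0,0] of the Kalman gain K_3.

K[0,0] = -0.8037

step 1: x^-=[-0.9998, 1.4200]  P^-=[1.0290 0.2374; 0.2374 0.7300]  H_jac=[-0.5757 0.8177]  S=[0.9456]  K=[-0.4212; 0.4867]  nu=[-1.3867]  x^+=[-0.4157, 0.7451]  P^+=[0.8613 0.4312; 0.4312 0.5060]
step 2: x^-=[-0.1847, 0.7451]  P^-=[1.3873 0.5821; 0.5821 0.6960]  H_jac=[-0.2407 0.9706]  S=[0.8041]  K=[0.2875; 0.6659]  nu=[-1.6177]  x^+=[-0.6498, -0.3321]  P^+=[1.3208 0.4282; 0.4282 0.3394]
step 3: x^-=[-0.7527, -0.3321]  P^-=[1.8289 0.5274; 0.5274 0.5294]  H_jac=[-0.9149 -0.4037]  S=[2.3467]  K=[-0.8037; -0.2967]  nu=[0.1972]  x^+=[-0.9113, -0.3906]  P^+=[0.3129 -0.0322; -0.0322 0.3229]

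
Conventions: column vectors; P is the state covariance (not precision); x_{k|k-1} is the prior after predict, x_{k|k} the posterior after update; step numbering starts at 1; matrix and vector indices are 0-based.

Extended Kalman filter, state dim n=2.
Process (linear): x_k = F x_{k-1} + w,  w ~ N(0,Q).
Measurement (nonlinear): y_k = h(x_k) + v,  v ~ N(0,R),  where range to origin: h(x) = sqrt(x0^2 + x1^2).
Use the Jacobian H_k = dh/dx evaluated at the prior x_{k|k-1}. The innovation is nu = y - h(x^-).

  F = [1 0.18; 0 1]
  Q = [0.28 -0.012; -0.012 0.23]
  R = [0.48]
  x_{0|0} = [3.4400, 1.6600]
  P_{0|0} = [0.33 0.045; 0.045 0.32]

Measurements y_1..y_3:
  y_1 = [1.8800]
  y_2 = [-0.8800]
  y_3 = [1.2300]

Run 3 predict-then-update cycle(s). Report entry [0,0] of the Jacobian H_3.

H_jac[0,0] = 0.9823

step 1: x^-=[3.7388, 1.6600]  P^-=[0.6366 0.0906; 0.0906 0.5500]  H_jac=[0.9140 0.4058]  S=[1.1695]  K=[0.5289; 0.2616]  nu=[-2.2107]  x^+=[2.5695, 1.0816]  P^+=[0.3094 -0.0712; -0.0712 0.4699]
step 2: x^-=[2.7642, 1.0816]  P^-=[0.5790 0.0013; 0.0013 0.6999]  H_jac=[0.9313 0.3644]  S=[1.0760]  K=[0.5016; 0.2382]  nu=[-3.8483]  x^+=[0.8340, 0.1649]  P^+=[0.3083 -0.1272; -0.1272 0.6389]
step 3: x^-=[0.8637, 0.1649]  P^-=[0.5632 -0.0242; -0.0242 0.8689]  H_jac=[0.9823 0.1875]  S=[1.0450]  K=[0.5250; 0.1332]  nu=[0.3507]  x^+=[1.0478, 0.2116]  P^+=[0.2751 -0.0973; -0.0973 0.8504]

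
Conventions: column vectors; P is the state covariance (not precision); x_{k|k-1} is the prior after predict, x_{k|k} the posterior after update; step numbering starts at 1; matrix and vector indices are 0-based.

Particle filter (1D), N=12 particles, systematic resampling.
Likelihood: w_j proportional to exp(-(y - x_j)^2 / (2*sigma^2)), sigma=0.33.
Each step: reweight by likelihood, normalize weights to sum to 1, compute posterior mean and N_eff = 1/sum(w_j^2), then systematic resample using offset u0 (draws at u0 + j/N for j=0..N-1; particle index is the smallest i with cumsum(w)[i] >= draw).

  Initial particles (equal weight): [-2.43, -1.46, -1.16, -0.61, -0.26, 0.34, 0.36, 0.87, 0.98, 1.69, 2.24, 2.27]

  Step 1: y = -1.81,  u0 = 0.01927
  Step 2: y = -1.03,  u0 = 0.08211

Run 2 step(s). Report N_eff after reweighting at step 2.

N_eff = 7.8440

step 1: w=[0.1932, 0.6431, 0.1622, 0.0015, 0.0000, 0.0000, 0.0000, 0.0000, 0.0000, 0.0000, 0.0000, 0.0000]  mean=-1.5974  Neff=2.0957  idx=[0, 0, 0, 1, 1, 1, 1, 1, 1, 1, 2, 2]
step 2: w=[0.0000, 0.0000, 0.0000, 0.0883, 0.0883, 0.0883, 0.0883, 0.0883, 0.0883, 0.0883, 0.1909, 0.1909]  mean=-1.3455  Neff=7.8440  idx=[3, 4, 5, 6, 7, 8, 9, 10, 10, 11, 11, 11]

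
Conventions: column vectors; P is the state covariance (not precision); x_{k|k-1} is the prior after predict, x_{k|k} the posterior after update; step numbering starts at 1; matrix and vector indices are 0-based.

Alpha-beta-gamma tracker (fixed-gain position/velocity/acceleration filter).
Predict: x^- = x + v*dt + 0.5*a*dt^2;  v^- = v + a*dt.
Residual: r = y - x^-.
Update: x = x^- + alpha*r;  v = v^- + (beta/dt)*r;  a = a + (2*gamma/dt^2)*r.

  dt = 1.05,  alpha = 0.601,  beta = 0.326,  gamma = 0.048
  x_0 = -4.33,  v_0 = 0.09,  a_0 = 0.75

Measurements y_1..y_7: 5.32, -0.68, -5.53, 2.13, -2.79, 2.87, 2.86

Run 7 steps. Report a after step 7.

step 1: x_pred=-3.8221  r=9.1421  x^+=1.6723  v^+=3.7159  a^+=1.5460
step 2: x_pred=6.4263  r=-7.1063  x^+=2.1554  v^+=3.1329  a^+=0.9273
step 3: x_pred=5.9561  r=-11.4861  x^+=-0.9470  v^+=0.5404  a^+=-0.0729
step 4: x_pred=-0.4198  r=2.5498  x^+=1.1126  v^+=1.2555  a^+=0.1491
step 5: x_pred=2.5131  r=-5.3031  x^+=-0.6741  v^+=-0.2344  a^+=-0.3126
step 6: x_pred=-1.0925  r=3.9625  x^+=1.2890  v^+=0.6676  a^+=0.0324
step 7: x_pred=2.0078  r=0.8522  x^+=2.5200  v^+=0.9662  a^+=0.1066

a_post = 0.1066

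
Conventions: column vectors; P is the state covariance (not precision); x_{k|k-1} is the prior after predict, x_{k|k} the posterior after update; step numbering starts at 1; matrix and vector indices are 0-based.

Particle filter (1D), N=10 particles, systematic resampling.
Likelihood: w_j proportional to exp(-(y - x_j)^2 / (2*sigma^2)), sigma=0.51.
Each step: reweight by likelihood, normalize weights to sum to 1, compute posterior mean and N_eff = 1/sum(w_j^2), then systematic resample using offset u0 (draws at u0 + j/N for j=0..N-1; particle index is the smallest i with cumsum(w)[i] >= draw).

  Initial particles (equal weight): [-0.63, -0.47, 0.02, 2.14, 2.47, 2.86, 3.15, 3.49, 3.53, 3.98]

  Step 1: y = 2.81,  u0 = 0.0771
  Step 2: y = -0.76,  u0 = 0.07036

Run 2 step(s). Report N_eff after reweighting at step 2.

step 1: w=[0.0000, 0.0000, 0.0000, 0.1090, 0.2069, 0.2571, 0.2069, 0.1062, 0.0954, 0.0186]  mean=2.9125  Neff=5.4263  idx=[3, 4, 4, 5, 5, 6, 6, 6, 7, 8]
step 2: w=[0.9604, 0.0197, 0.0197, 0.0001, 0.0001, 0.0000, 0.0000, 0.0000, 0.0000, 0.0000]  mean=2.1531  Neff=1.0832  idx=[0, 0, 0, 0, 0, 0, 0, 0, 0, 1]

N_eff = 1.0832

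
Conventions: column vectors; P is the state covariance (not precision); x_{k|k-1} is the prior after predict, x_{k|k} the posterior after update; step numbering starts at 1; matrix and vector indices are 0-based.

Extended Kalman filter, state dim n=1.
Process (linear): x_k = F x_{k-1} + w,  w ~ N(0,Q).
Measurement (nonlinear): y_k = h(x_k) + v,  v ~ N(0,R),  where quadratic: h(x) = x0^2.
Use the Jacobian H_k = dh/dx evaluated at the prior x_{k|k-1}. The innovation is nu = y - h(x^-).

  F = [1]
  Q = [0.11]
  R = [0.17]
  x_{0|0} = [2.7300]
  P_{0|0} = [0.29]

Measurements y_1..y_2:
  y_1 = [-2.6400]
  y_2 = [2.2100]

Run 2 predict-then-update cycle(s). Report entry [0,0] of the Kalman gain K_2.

step 1: x^-=[2.7300]  P^-=[0.4000]  H_jac=[5.4600]  S=[12.0946]  K=[0.1806]  nu=[-10.0929]  x^+=[0.9075]  P^+=[0.0056]
step 2: x^-=[0.9075]  P^-=[0.1156]  H_jac=[1.8149]  S=[0.5509]  K=[0.3809]  nu=[1.3865]  x^+=[1.4356]  P^+=[0.0357]

K[0,0] = 0.3809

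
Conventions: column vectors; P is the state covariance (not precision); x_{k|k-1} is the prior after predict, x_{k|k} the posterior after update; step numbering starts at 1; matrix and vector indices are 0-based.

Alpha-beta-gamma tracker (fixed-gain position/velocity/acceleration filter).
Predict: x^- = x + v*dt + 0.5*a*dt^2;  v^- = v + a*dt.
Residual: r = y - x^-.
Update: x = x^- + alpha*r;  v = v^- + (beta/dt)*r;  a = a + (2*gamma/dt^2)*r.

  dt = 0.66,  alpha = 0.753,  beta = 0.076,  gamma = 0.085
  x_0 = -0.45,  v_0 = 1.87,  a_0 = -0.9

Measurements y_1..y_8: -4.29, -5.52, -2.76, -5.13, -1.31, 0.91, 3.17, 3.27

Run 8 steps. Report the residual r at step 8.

step 1: x_pred=0.5882  r=-4.8782  x^+=-3.0851  v^+=0.7143  a^+=-2.8038
step 2: x_pred=-3.2243  r=-2.2957  x^+=-4.9530  v^+=-1.4006  a^+=-3.6997
step 3: x_pred=-6.6832  r=3.9232  x^+=-3.7290  v^+=-3.3906  a^+=-2.1686
step 4: x_pred=-6.4392  r=1.3092  x^+=-5.4534  v^+=-4.6712  a^+=-1.6577
step 5: x_pred=-8.8974  r=7.5874  x^+=-3.1841  v^+=-4.8916  a^+=1.3034
step 6: x_pred=-6.1286  r=7.0386  x^+=-0.8285  v^+=-3.2208  a^+=4.0503
step 7: x_pred=-2.0721  r=5.2421  x^+=1.8752  v^+=0.0560  a^+=6.0962
step 8: x_pred=3.2399  r=0.0301  x^+=3.2626  v^+=4.0830  a^+=6.1079

resid = 0.0301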